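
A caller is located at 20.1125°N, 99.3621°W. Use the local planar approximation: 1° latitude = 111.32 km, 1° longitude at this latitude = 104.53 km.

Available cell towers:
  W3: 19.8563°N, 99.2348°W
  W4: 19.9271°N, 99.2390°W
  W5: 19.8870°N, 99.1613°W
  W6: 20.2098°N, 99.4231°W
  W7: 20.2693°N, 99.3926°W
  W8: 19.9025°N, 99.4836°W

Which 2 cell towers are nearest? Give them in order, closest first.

Distances from 20.1125°N, 99.3621°W:
W3: 31.4717 km
W4: 24.3215 km
W5: 32.7217 km
W6: 12.5689 km
W7: 17.7437 km
W8: 26.6044 km
Sorted: W6 (12.5689 km) < W7 (17.7437 km) < W4 (24.3215 km) < W8 (26.6044 km) < …

W6, W7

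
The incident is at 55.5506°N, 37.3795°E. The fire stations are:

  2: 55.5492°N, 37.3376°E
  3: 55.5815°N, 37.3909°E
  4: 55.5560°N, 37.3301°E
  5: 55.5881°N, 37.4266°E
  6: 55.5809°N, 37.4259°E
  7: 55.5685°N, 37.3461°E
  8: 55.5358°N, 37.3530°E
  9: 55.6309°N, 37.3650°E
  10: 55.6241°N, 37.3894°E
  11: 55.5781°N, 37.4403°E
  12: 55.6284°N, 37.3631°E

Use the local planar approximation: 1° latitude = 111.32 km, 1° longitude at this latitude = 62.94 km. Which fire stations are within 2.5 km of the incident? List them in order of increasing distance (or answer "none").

8

Distances from 55.5506°N, 37.3795°E:
2: 2.6418 km
3: 3.5138 km
4: 3.1668 km
5: 5.1200 km
6: 4.4616 km
7: 2.8965 km
8: 2.3444 km
9: 8.9855 km
10: 8.2057 km
11: 4.9006 km
12: 8.7220 km
Threshold 2.5 km: 8 (2.3444 km) is within range.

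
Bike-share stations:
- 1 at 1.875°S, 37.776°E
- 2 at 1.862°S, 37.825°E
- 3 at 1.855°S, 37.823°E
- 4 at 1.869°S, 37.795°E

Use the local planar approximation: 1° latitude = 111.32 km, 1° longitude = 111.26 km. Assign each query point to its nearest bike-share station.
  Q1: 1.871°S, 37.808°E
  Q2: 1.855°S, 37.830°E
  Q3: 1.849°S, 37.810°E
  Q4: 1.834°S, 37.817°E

Q1→4; Q2→3; Q3→3; Q4→3

Q1 at 1.871°S, 37.808°E:
  1: 3.588 km
  2: 2.140 km
  3: 2.441 km
  4: 1.463 km
  → nearest: 4 (1.463 km)
Q2 at 1.855°S, 37.830°E:
  1: 6.407 km
  2: 0.957 km
  3: 0.779 km
  4: 4.194 km
  → nearest: 3 (0.779 km)
Q3 at 1.849°S, 37.810°E:
  1: 4.763 km
  2: 2.209 km
  3: 1.593 km
  4: 2.782 km
  → nearest: 3 (1.593 km)
Q4 at 1.834°S, 37.817°E:
  1: 6.453 km
  2: 3.242 km
  3: 2.431 km
  4: 4.601 km
  → nearest: 3 (2.431 km)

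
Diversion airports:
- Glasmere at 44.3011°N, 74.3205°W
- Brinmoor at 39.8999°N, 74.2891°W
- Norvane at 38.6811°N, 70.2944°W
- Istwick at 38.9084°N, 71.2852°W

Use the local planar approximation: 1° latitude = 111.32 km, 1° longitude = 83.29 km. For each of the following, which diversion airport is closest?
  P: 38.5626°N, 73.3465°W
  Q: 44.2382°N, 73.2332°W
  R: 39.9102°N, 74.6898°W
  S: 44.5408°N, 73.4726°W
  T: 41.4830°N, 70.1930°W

P→Brinmoor; Q→Glasmere; R→Brinmoor; S→Glasmere; T→Istwick

P at 38.5626°N, 73.3465°W:
  Glasmere: √((5.7385·111.32)² + (-0.9740·83.29)²) = √(408077.986128 + 6581.178010) = 643.9403 km
  Brinmoor: √((1.3373·111.32)² + (-0.9426·83.29)²) = √(22161.751690 + 6163.687262) = 168.3016 km
  Norvane: √((0.1185·111.32)² + (3.0521·83.29)²) = √(174.013562 + 64622.423624) = 254.5514 km
  Istwick: √((0.3458·111.32)² + (2.0613·83.29)²) = √(1481.823143 + 29475.971687) = 175.9483 km
  → nearest: Brinmoor (168.3016 km)
Q at 44.2382°N, 73.2332°W:
  Glasmere: √((0.0629·111.32)² + (-1.0873·83.29)²) = √(49.028396 + 8201.334025) = 90.8315 km
  Brinmoor: √((-4.3383·111.32)² + (-1.0559·83.29)²) = √(233230.614749 + 7734.483262) = 490.8820 km
  Norvane: √((-5.5571·111.32)² + (2.9388·83.29)²) = √(382686.215706 + 59913.651167) = 665.2818 km
  Istwick: √((-5.3298·111.32)² + (1.9480·83.29)²) = √(352020.714675 + 26324.712041) = 615.0979 km
  → nearest: Glasmere (90.8315 km)
R at 39.9102°N, 74.6898°W:
  Glasmere: √((4.3909·111.32)² + (0.3693·83.29)²) = √(238920.540294 + 946.115896) = 489.7618 km
  Brinmoor: √((-0.0103·111.32)² + (0.4007·83.29)²) = √(1.314682 + 1113.844101) = 33.3940 km
  Norvane: √((-1.2291·111.32)² + (4.3954·83.29)²) = √(18720.646071 + 134023.986536) = 390.8256 km
  Istwick: √((-1.0018·111.32)² + (3.4046·83.29)²) = √(12436.794263 + 80411.453758) = 304.7101 km
  → nearest: Brinmoor (33.3940 km)
S at 44.5408°N, 73.4726°W:
  Glasmere: √((-0.2397·111.32)² + (-0.8479·83.29)²) = √(712.004049 + 4987.409115) = 75.4945 km
  Brinmoor: √((-4.6409·111.32)² + (-0.8165·83.29)²) = √(266901.378226 + 4624.854800) = 521.0818 km
  Norvane: √((-5.8597·111.32)² + (3.1782·83.29)²) = √(425497.643502 + 70072.590124) = 703.9675 km
  Istwick: √((-5.6324·111.32)² + (2.1874·83.29)²) = √(393127.455074 + 33192.666294) = 652.9319 km
  → nearest: Glasmere (75.4945 km)
T at 41.4830°N, 70.1930°W:
  Glasmere: √((2.8181·111.32)² + (-4.1275·83.29)²) = √(98414.523759 + 118184.327431) = 465.4018 km
  Brinmoor: √((-1.5831·111.32)² + (-4.0961·83.29)²) = √(31057.256803 + 116392.990209) = 383.9925 km
  Norvane: √((-2.8019·111.32)² + (-0.1014·83.29)²) = √(97286.293547 + 71.328261) = 312.0218 km
  Istwick: √((-2.5746·111.32)² + (-1.0922·83.29)²) = √(82142.123370 + 8275.420456) = 300.6951 km
  → nearest: Istwick (300.6951 km)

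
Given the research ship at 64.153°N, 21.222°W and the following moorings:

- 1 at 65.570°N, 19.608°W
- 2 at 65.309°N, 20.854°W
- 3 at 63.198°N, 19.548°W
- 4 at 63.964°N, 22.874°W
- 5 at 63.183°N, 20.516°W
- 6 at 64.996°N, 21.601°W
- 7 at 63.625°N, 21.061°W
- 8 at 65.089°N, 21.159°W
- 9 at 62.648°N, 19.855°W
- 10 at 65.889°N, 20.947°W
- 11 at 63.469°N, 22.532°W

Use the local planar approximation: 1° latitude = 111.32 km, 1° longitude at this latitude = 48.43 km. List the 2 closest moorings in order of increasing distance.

Distances from 64.153°N, 21.222°W:
1: 176.045 km
2: 129.914 km
3: 133.696 km
4: 82.727 km
5: 113.264 km
6: 95.621 km
7: 59.292 km
8: 104.240 km
9: 180.143 km
10: 193.710 km
11: 99.110 km
Sorted: 7 (59.292 km) < 4 (82.727 km) < 6 (95.621 km) < 11 (99.110 km) < …

7, 4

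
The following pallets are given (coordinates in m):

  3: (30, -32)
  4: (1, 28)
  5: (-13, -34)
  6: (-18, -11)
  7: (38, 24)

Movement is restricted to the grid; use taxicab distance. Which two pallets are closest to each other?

Pairwise distances:
5–6: 28 m
4–7: 41 m
3–5: 45 m
4–6: 58 m
3–7: 64 m
3–6: 69 m
4–5: 76 m
3–4: 89 m
6–7: 91 m
5–7: 109 m
Closest pair: 5–6 at 28 m.

5 and 6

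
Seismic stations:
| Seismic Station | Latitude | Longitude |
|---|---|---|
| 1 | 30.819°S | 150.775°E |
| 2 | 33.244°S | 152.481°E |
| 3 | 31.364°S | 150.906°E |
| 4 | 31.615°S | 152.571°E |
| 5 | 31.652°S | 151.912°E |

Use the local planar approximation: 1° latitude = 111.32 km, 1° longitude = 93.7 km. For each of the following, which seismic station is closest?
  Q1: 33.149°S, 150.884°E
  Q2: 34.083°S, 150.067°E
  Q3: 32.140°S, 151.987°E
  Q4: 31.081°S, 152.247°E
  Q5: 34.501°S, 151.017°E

Q1 at 33.149°S, 150.884°E:
  1: √((2.330·111.32)² + (-0.109·93.7)²) = √(67275.70188 + 104.31150) = 259.577 km
  2: √((-0.095·111.32)² + (1.597·93.7)²) = √(111.83909 + 22391.80039) = 150.012 km
  3: √((1.785·111.32)² + (0.022·93.7)²) = √(39484.15392 + 4.24937) = 198.717 km
  4: √((1.534·111.32)² + (1.687·93.7)²) = √(29160.64424 + 24986.72557) = 232.696 km
  5: √((1.497·111.32)² + (1.028·93.7)²) = √(27770.90265 + 9278.23592) = 192.482 km
  → nearest: 2 (150.012 km)
Q2 at 34.083°S, 150.067°E:
  1: √((3.264·111.32)² + (0.708·93.7)²) = √(132022.11792 + 4400.94253) = 369.355 km
  2: √((0.839·111.32)² + (2.414·93.7)²) = √(8723.08927 + 51162.73039) = 244.716 km
  3: √((2.719·111.32)² + (0.839·93.7)²) = √(91614.62547 + 6180.20816) = 312.722 km
  4: √((2.468·111.32)² + (2.504·93.7)²) = √(75480.83677 + 55048.79678) = 361.289 km
  5: √((2.431·111.32)² + (1.845·93.7)²) = √(73234.59986 + 29886.28425) = 321.124 km
  → nearest: 2 (244.716 km)
Q3 at 32.140°S, 151.987°E:
  1: √((1.321·111.32)² + (-1.212·93.7)²) = √(21624.79657 + 12896.87295) = 185.800 km
  2: √((-1.104·111.32)² + (0.494·93.7)²) = √(15103.74143 + 2142.56043) = 131.325 km
  3: √((0.776·111.32)² + (-1.081·93.7)²) = √(7462.25074 + 10259.60333) = 133.123 km
  4: √((0.525·111.32)² + (0.584·93.7)²) = √(3415.58425 + 2994.36595) = 80.062 km
  5: √((0.488·111.32)² + (-0.075·93.7)²) = √(2951.11436 + 49.38576) = 54.777 km
  → nearest: 5 (54.777 km)
Q4 at 31.081°S, 152.247°E:
  1: √((0.262·111.32)² + (-1.472·93.7)²) = √(850.64622 + 19023.69182) = 140.976 km
  2: √((-2.163·111.32)² + (0.234·93.7)²) = √(57977.49328 + 480.74071) = 241.781 km
  3: √((-0.283·111.32)² + (-1.341·93.7)²) = √(992.47429 + 15788.34971) = 129.541 km
  4: √((-0.534·111.32)² + (0.324·93.7)²) = √(3533.69376 + 921.65674) = 66.748 km
  5: √((-0.571·111.32)² + (-0.335·93.7)²) = √(4040.34650 + 985.30071) = 70.892 km
  → nearest: 4 (66.748 km)
Q5 at 34.501°S, 151.017°E:
  1: √((3.682·111.32)² + (-0.242·93.7)²) = √(168001.81114 + 514.17377) = 410.507 km
  2: √((1.257·111.32)² + (1.464·93.7)²) = √(19580.19221 + 18817.47446) = 195.953 km
  3: √((3.137·111.32)² + (-0.111·93.7)²) = √(121948.21077 + 108.17456) = 349.366 km
  4: √((2.886·111.32)² + (1.554·93.7)²) = √(103214.10448 + 21202.21386) = 352.727 km
  5: √((2.849·111.32)² + (0.895·93.7)²) = √(100584.55382 + 7032.75118) = 328.051 km
  → nearest: 2 (195.953 km)

Q1→2; Q2→2; Q3→5; Q4→4; Q5→2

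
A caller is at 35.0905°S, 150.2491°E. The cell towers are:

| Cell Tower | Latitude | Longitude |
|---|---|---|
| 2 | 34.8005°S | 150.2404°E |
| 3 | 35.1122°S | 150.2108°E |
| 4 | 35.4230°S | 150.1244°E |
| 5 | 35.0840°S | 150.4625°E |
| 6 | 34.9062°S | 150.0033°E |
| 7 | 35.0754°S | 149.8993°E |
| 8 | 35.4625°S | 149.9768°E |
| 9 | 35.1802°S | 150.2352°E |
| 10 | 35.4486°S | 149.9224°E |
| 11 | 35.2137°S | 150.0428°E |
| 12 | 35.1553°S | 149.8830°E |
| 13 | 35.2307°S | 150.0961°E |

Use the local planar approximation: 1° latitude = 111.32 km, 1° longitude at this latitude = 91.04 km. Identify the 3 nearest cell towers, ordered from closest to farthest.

Distances from 35.0905°S, 150.2491°E:
2: 32.2925 km
3: 4.2419 km
4: 38.7158 km
5: 19.4414 km
6: 30.3591 km
7: 31.8901 km
8: 48.2641 km
9: 10.0653 km
10: 49.7368 km
11: 23.2559 km
12: 34.1014 km
13: 20.9189 km
Sorted: 3 (4.2419 km) < 9 (10.0653 km) < 5 (19.4414 km) < 13 (20.9189 km) < 11 (23.2559 km) < …

3, 9, 5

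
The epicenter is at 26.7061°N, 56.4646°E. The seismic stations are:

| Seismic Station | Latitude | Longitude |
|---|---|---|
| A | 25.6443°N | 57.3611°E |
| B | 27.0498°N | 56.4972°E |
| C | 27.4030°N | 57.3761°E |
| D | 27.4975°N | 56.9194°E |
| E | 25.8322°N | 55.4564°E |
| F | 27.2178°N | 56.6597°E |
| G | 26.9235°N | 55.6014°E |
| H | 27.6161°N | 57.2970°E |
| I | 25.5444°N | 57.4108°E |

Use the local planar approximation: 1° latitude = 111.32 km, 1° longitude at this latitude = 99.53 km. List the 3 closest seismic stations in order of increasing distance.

B, F, G

Distances from 26.7061°N, 56.4646°E:
A: 148.0976 km
B: 38.3980 km
C: 119.3687 km
D: 99.0475 km
E: 139.7614 km
F: 60.1813 km
G: 89.2578 km
H: 130.8658 km
I: 159.9774 km
Sorted: B (38.3980 km) < F (60.1813 km) < G (89.2578 km) < D (99.0475 km) < C (119.3687 km) < …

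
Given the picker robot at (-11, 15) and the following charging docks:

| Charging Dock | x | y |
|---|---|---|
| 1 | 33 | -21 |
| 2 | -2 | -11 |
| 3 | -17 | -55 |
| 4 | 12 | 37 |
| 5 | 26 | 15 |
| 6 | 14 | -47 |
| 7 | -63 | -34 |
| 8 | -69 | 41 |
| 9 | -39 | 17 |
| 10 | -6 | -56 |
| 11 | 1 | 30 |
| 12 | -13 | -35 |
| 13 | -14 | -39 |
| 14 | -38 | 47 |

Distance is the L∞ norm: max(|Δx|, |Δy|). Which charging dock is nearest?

11

Distances from (-11, 15):
1: max(|44|, |-36|) = 44
2: max(|9|, |-26|) = 26
3: max(|-6|, |-70|) = 70
4: max(|23|, |22|) = 23
5: max(|37|, |0|) = 37
6: max(|25|, |-62|) = 62
7: max(|-52|, |-49|) = 52
8: max(|-58|, |26|) = 58
9: max(|-28|, |2|) = 28
10: max(|5|, |-71|) = 71
11: max(|12|, |15|) = 15
12: max(|-2|, |-50|) = 50
13: max(|-3|, |-54|) = 54
14: max(|-27|, |32|) = 32
Minimum: 11 at 15.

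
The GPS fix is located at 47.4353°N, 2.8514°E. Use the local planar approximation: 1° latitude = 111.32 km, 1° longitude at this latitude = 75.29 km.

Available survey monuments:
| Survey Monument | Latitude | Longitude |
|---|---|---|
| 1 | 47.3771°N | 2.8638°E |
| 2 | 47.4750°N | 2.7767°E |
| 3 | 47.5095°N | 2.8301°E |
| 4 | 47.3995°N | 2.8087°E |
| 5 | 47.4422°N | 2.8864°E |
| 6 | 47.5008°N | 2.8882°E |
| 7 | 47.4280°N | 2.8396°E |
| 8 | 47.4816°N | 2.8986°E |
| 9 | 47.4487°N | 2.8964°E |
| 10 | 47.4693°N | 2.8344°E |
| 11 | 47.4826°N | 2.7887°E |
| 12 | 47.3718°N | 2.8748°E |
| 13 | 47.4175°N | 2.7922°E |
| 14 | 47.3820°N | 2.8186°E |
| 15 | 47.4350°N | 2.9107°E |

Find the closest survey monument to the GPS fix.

7

Distances from 47.4353°N, 2.8514°E:
1: 6.5457 km
2: 7.1528 km
3: 8.4142 km
4: 5.1203 km
5: 2.7448 km
6: 7.8001 km
7: 1.2040 km
8: 6.2605 km
9: 3.7019 km
10: 3.9954 km
11: 7.0718 km
12: 7.2851 km
13: 4.8778 km
14: 6.4268 km
15: 4.4648 km
Minimum: 7 at 1.2040 km.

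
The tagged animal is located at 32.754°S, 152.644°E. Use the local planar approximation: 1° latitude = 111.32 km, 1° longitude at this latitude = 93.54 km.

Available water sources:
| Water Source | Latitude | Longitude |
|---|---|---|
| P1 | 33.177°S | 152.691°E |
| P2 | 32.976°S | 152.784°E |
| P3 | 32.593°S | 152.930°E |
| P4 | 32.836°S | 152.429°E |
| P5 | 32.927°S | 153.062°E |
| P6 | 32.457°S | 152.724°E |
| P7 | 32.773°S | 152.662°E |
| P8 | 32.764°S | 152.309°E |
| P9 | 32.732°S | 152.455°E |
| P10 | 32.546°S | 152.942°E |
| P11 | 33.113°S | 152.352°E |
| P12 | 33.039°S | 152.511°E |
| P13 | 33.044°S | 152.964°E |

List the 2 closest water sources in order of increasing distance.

Distances from 32.754°S, 152.644°E:
P1: √((-0.423·111.32)² + (0.047·93.54)²) = √(2217.31365 + 19.32816) = 47.293 km
P2: √((-0.222·111.32)² + (0.140·93.54)²) = √(610.73435 + 171.49474) = 27.968 km
P3: √((0.161·111.32)² + (0.286·93.54)²) = √(321.21672 + 715.69305) = 32.201 km
P4: √((-0.082·111.32)² + (-0.215·93.54)²) = √(83.32477 + 404.45634) = 22.086 km
P5: √((-0.173·111.32)² + (0.418·93.54)²) = √(370.88443 + 1528.78810) = 43.585 km
P6: √((0.297·111.32)² + (0.080·93.54)²) = √(1093.09849 + 55.99828) = 33.898 km
P7: √((-0.019·111.32)² + (0.018·93.54)²) = √(4.47356 + 2.83491) = 2.703 km
P8: √((-0.010·111.32)² + (-0.335·93.54)²) = √(1.23921 + 981.93863) = 31.356 km
P9: √((0.022·111.32)² + (-0.189·93.54)²) = √(5.99780 + 312.54916) = 17.848 km
P10: √((0.208·111.32)² + (0.298·93.54)²) = √(536.13365 + 777.01117) = 36.237 km
P11: √((-0.359·111.32)² + (-0.292·93.54)²) = √(1597.11170 + 746.03712) = 48.406 km
P12: √((-0.285·111.32)² + (-0.133·93.54)²) = √(1006.55177 + 154.77400) = 34.078 km
P13: √((-0.290·111.32)² + (0.320·93.54)²) = √(1042.17918 + 895.97252) = 44.024 km
Sorted: P7 (2.703 km) < P9 (17.848 km) < P4 (22.086 km) < P2 (27.968 km) < …

P7, P9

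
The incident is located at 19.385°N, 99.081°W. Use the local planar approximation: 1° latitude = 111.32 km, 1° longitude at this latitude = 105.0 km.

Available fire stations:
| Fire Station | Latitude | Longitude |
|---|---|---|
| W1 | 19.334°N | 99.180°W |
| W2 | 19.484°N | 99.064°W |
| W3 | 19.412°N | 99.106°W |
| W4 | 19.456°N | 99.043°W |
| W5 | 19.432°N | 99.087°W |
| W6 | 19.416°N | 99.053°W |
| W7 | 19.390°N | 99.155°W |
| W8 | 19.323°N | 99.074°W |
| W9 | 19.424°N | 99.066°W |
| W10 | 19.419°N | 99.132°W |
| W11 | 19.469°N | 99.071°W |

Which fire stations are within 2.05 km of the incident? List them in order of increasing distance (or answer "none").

Distances from 19.385°N, 99.081°W:
W1: √((-0.051·111.32)² + (-0.099·105.0)²) = √(32.23196 + 108.05603) = 11.844 km
W2: √((0.099·111.32)² + (0.017·105.0)²) = √(121.45539 + 3.18623) = 11.164 km
W3: √((0.027·111.32)² + (-0.025·105.0)²) = √(9.03387 + 6.89062) = 3.991 km
W4: √((0.071·111.32)² + (0.038·105.0)²) = √(62.46879 + 15.92010) = 8.854 km
W5: √((0.047·111.32)² + (-0.006·105.0)²) = √(27.37424 + 0.39690) = 5.270 km
W6: √((0.031·111.32)² + (0.028·105.0)²) = √(11.90885 + 8.64360) = 4.533 km
W7: √((0.005·111.32)² + (-0.074·105.0)²) = √(0.30980 + 60.37290) = 7.790 km
W8: √((-0.062·111.32)² + (0.007·105.0)²) = √(47.63540 + 0.54023) = 6.941 km
W9: √((0.039·111.32)² + (0.015·105.0)²) = √(18.84845 + 2.48063) = 4.618 km
W10: √((0.034·111.32)² + (-0.051·105.0)²) = √(14.32532 + 28.67603) = 6.558 km
W11: √((0.084·111.32)² + (0.010·105.0)²) = √(87.43896 + 1.10250) = 9.410 km
Threshold 2.05 km: none within range.

none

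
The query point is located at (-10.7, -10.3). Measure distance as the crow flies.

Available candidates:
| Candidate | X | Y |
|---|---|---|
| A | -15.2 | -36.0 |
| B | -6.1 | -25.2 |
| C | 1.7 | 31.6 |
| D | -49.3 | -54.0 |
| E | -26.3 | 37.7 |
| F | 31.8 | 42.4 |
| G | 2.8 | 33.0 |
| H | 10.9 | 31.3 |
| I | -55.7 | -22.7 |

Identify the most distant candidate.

F

Distances from (-10.7, -10.3):
A: 26.1
B: 15.6
C: 43.7
D: 58.3
E: 50.5
F: 67.7
G: 45.4
H: 46.9
I: 46.7
Maximum: F at 67.7.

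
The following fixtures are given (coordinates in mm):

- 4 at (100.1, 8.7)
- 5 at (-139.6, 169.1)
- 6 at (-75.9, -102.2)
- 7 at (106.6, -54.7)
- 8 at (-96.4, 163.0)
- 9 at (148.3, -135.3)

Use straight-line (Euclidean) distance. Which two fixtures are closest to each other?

Pairwise distances:
5–8: 43.6 mm
4–7: 63.7 mm
7–9: 90.7 mm
4–9: 151.9 mm
6–7: 188.6 mm
4–6: 208.0 mm
6–9: 226.6 mm
4–8: 249.8 mm
6–8: 266.0 mm
5–6: 278.7 mm
4–5: 288.4 mm
7–8: 297.7 mm
5–7: 332.7 mm
8–9: 385.8 mm
5–9: 419.0 mm
Closest pair: 5–8 at 43.6 mm.

5 and 8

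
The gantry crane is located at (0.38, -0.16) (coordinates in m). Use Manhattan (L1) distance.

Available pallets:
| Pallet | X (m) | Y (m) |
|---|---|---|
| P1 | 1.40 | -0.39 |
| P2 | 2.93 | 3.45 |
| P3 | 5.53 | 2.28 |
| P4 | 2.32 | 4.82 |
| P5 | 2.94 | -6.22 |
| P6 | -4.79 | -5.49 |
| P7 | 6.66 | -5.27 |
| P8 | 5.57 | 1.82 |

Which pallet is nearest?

P1

Distances from (0.38, -0.16):
P1: 1.25 m
P2: 6.16 m
P3: 7.59 m
P4: 6.92 m
P5: 8.62 m
P6: 10.50 m
P7: 11.39 m
P8: 7.17 m
Minimum: P1 at 1.25 m.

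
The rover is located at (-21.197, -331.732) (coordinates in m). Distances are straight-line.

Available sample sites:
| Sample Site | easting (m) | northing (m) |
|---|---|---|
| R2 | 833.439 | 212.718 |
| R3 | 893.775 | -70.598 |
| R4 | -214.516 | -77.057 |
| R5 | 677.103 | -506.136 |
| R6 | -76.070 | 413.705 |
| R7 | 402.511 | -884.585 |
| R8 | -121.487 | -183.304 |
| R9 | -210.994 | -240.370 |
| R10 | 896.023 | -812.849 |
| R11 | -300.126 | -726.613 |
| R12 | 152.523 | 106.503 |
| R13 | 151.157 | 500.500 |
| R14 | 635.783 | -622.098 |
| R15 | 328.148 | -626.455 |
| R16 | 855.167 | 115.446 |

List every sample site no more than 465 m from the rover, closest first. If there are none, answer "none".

R8, R9, R4, R15

Distances from (-21.197, -331.732):
R2: √((854.636)² + (544.450)²) = √(730402.69250 + 296425.80250) = 1013.325 m
R3: √((914.972)² + (261.134)²) = √(837173.76078 + 68190.96596) = 951.507 m
R4: √((-193.319)² + (254.675)²) = √(37372.23576 + 64859.35563) = 319.737 m
R5: √((698.300)² + (-174.404)²) = √(487622.89000 + 30416.75522) = 719.750 m
R6: √((-54.873)² + (745.437)²) = √(3011.04613 + 555676.32097) = 747.454 m
R7: √((423.708)² + (-552.853)²) = √(179528.46926 + 305646.43961) = 696.545 m
R8: √((-100.290)² + (148.428)²) = √(10058.08410 + 22030.87118) = 179.134 m
R9: √((-189.797)² + (91.362)²) = √(36022.90121 + 8347.01504) = 210.642 m
R10: √((917.220)² + (-481.117)²) = √(841292.52840 + 231473.56769) = 1035.744 m
R11: √((-278.929)² + (-394.881)²) = √(77801.38704 + 155931.00416) = 483.459 m
R12: √((173.720)² + (438.235)²) = √(30178.63840 + 192049.91523) = 471.411 m
R13: √((172.354)² + (832.232)²) = √(29705.90132 + 692610.10182) = 849.892 m
R14: √((656.980)² + (-290.366)²) = √(431622.72040 + 84312.41396) = 718.286 m
R15: √((349.345)² + (-294.723)²) = √(122041.92903 + 86861.64673) = 457.060 m
R16: √((876.364)² + (447.178)²) = √(768013.86050 + 199968.16368) = 983.861 m
Threshold 465 m: R8 (179.134 m), R9 (210.642 m), R4 (319.737 m), R15 (457.060 m) are within range.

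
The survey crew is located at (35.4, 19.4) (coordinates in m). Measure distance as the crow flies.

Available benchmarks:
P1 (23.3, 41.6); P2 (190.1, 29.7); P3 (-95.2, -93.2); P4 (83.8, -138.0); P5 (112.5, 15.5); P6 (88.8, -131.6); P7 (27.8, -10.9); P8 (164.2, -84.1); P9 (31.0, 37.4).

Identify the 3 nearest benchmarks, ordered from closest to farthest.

Distances from (35.4, 19.4):
P1: 25.3 m
P2: 155.0 m
P3: 172.4 m
P4: 164.7 m
P5: 77.2 m
P6: 160.2 m
P7: 31.2 m
P8: 165.2 m
P9: 18.5 m
Sorted: P9 (18.5 m) < P1 (25.3 m) < P7 (31.2 m) < P5 (77.2 m) < P2 (155.0 m) < …

P9, P1, P7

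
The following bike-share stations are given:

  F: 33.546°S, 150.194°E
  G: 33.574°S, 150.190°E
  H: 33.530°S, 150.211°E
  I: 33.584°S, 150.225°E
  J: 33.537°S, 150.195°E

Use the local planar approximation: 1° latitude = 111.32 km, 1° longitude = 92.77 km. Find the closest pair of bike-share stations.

F and J

Pairwise distances:
F–G: √((-0.028·111.32)² + (-0.004·92.77)²) = √(9.71544 + 0.13770) = 3.139 km
F–H: √((0.016·111.32)² + (0.017·92.77)²) = √(3.17239 + 2.48721) = 2.379 km
F–I: √((-0.038·111.32)² + (0.031·92.77)²) = √(17.89425 + 8.27063) = 5.115 km
F–J: √((0.009·111.32)² + (0.001·92.77)²) = √(1.00376 + 0.00861) = 1.006 km
G–H: √((0.044·111.32)² + (0.021·92.77)²) = √(23.99119 + 3.79537) = 5.271 km
G–I: √((-0.010·111.32)² + (0.035·92.77)²) = √(1.23921 + 10.54268) = 3.432 km
G–J: √((0.037·111.32)² + (0.005·92.77)²) = √(16.96484 + 0.21516) = 4.145 km
H–I: √((-0.054·111.32)² + (0.014·92.77)²) = √(36.13549 + 1.68683) = 6.150 km
H–J: √((-0.007·111.32)² + (-0.016·92.77)²) = √(0.60721 + 2.20321) = 1.676 km
I–J: √((0.047·111.32)² + (-0.030·92.77)²) = √(27.37424 + 7.74565) = 5.926 km
Closest pair: F–J at 1.006 km.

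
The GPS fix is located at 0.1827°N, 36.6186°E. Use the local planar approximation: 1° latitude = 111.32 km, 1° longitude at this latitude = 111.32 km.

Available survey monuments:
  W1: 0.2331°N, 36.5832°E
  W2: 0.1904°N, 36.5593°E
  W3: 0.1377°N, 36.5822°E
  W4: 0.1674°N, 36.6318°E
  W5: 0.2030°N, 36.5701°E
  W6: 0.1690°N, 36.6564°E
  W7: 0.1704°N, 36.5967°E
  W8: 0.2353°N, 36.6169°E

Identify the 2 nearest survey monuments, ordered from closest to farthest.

W4, W7

Distances from 0.1827°N, 36.6186°E:
W1: 6.8562 km
W2: 6.6567 km
W3: 6.4431 km
W4: 2.2495 km
W5: 5.8529 km
W6: 4.4757 km
W7: 2.7961 km
W8: 5.8585 km
Sorted: W4 (2.2495 km) < W7 (2.7961 km) < W6 (4.4757 km) < W5 (5.8529 km) < …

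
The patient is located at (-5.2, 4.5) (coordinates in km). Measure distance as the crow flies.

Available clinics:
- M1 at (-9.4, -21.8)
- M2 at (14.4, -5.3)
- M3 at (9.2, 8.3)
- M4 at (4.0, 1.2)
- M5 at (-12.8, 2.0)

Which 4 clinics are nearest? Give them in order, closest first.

M5, M4, M3, M2

Distances from (-5.2, 4.5):
M1: √((-4.2)² + (-26.3)²) = √(17.640 + 691.690) = 26.6 km
M2: √((19.6)² + (-9.8)²) = √(384.160 + 96.040) = 21.9 km
M3: √((14.4)² + (3.8)²) = √(207.360 + 14.440) = 14.9 km
M4: √((9.2)² + (-3.3)²) = √(84.640 + 10.890) = 9.8 km
M5: √((-7.6)² + (-2.5)²) = √(57.760 + 6.250) = 8.0 km
Sorted: M5 (8.0 km) < M4 (9.8 km) < M3 (14.9 km) < M2 (21.9 km) < M1 (26.6 km)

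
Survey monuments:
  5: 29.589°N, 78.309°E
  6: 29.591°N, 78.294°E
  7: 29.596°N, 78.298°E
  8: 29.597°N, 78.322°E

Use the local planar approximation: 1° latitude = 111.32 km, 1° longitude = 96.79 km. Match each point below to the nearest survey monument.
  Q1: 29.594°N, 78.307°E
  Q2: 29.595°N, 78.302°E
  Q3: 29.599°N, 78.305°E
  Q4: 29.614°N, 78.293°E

Q1 at 29.594°N, 78.307°E:
  5: 0.589 km
  6: 1.302 km
  7: 0.899 km
  8: 1.490 km
  → nearest: 5 (0.589 km)
Q2 at 29.595°N, 78.302°E:
  5: 0.951 km
  6: 0.893 km
  7: 0.403 km
  8: 1.949 km
  → nearest: 7 (0.403 km)
Q3 at 29.599°N, 78.305°E:
  5: 1.179 km
  6: 1.388 km
  7: 0.755 km
  8: 1.660 km
  → nearest: 7 (0.755 km)
Q4 at 29.614°N, 78.293°E:
  5: 3.185 km
  6: 2.562 km
  7: 2.061 km
  8: 3.385 km
  → nearest: 7 (2.061 km)

Q1→5; Q2→7; Q3→7; Q4→7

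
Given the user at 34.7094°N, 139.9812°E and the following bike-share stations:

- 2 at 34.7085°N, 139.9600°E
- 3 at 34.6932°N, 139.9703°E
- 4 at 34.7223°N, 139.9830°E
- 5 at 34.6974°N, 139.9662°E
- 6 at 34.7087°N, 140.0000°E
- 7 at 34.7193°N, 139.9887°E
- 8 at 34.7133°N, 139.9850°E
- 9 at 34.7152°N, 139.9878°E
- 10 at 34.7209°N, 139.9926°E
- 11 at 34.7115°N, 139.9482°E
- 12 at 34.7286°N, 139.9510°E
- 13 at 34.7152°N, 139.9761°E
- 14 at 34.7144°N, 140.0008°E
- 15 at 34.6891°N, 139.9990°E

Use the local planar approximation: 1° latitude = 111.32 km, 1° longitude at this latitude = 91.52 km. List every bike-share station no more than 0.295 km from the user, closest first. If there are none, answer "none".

none

Distances from 34.7094°N, 139.9812°E:
2: √((-0.0009·111.32)² + (-0.0212·91.52)²) = √(0.010038 + 3.764469) = 1.9428 km
3: √((-0.0162·111.32)² + (-0.0109·91.52)²) = √(3.252194 + 0.995142) = 2.0609 km
4: √((0.0129·111.32)² + (0.0018·91.52)²) = √(2.062176 + 0.027138) = 1.4454 km
5: √((-0.0120·111.32)² + (-0.0150·91.52)²) = √(1.784469 + 1.884580) = 1.9155 km
6: √((-0.0007·111.32)² + (0.0188·91.52)²) = √(0.006072 + 2.960382) = 1.7223 km
7: √((0.0099·111.32)² + (0.0075·91.52)²) = √(1.214554 + 0.471145) = 1.2983 km
8: √((0.0039·111.32)² + (0.0038·91.52)²) = √(0.188484 + 0.120948) = 0.5563 km
9: √((0.0058·111.32)² + (0.0066·91.52)²) = √(0.416872 + 0.364855) = 0.8842 km
10: √((0.0115·111.32)² + (0.0114·91.52)²) = √(1.638861 + 1.088533) = 1.6515 km
11: √((0.0021·111.32)² + (-0.0330·91.52)²) = √(0.054649 + 9.121366) = 3.0292 km
12: √((0.0192·111.32)² + (-0.0302·91.52)²) = √(4.568239 + 7.639165) = 3.4939 km
13: √((0.0058·111.32)² + (-0.0051·91.52)²) = √(0.416872 + 0.217857) = 0.7967 km
14: √((0.0050·111.32)² + (0.0196·91.52)²) = √(0.309804 + 3.217690) = 1.8782 km
15: √((-0.0203·111.32)² + (0.0178·91.52)²) = √(5.106678 + 2.653823) = 2.7858 km
Threshold 0.295 km: none within range.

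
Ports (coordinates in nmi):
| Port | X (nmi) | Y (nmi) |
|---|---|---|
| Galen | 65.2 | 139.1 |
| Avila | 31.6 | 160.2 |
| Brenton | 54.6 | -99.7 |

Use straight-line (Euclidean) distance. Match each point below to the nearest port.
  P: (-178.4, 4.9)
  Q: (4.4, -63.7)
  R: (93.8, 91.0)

P at (-178.4, 4.9):
  Galen: √((243.6)² + (134.2)²) = √(59340.960 + 18009.640) = 278.1 nmi
  Avila: √((210.0)² + (155.3)²) = √(44100.000 + 24118.090) = 261.2 nmi
  Brenton: √((233.0)² + (-104.6)²) = √(54289.000 + 10941.160) = 255.4 nmi
  → nearest: Brenton (255.4 nmi)
Q at (4.4, -63.7):
  Galen: √((60.8)² + (202.8)²) = √(3696.640 + 41127.840) = 211.7 nmi
  Avila: √((27.2)² + (223.9)²) = √(739.840 + 50131.210) = 225.5 nmi
  Brenton: √((50.2)² + (-36.0)²) = √(2520.040 + 1296.000) = 61.8 nmi
  → nearest: Brenton (61.8 nmi)
R at (93.8, 91.0):
  Galen: √((-28.6)² + (48.1)²) = √(817.960 + 2313.610) = 56.0 nmi
  Avila: √((-62.2)² + (69.2)²) = √(3868.840 + 4788.640) = 93.0 nmi
  Brenton: √((-39.2)² + (-190.7)²) = √(1536.640 + 36366.490) = 194.7 nmi
  → nearest: Galen (56.0 nmi)

P→Brenton; Q→Brenton; R→Galen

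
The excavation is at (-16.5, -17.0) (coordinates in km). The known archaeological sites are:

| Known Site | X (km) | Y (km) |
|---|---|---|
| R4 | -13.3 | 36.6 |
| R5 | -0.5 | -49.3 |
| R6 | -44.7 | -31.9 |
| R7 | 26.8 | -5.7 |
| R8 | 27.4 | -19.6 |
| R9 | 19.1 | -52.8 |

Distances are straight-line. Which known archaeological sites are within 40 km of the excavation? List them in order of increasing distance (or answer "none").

R6, R5

Distances from (-16.5, -17.0):
R4: √((3.2)² + (53.6)²) = √(10.240 + 2872.960) = 53.7 km
R5: √((16.0)² + (-32.3)²) = √(256.000 + 1043.290) = 36.0 km
R6: √((-28.2)² + (-14.9)²) = √(795.240 + 222.010) = 31.9 km
R7: √((43.3)² + (11.3)²) = √(1874.890 + 127.690) = 44.8 km
R8: √((43.9)² + (-2.6)²) = √(1927.210 + 6.760) = 44.0 km
R9: √((35.6)² + (-35.8)²) = √(1267.360 + 1281.640) = 50.5 km
Threshold 40 km: R6 (31.9 km), R5 (36.0 km) are within range.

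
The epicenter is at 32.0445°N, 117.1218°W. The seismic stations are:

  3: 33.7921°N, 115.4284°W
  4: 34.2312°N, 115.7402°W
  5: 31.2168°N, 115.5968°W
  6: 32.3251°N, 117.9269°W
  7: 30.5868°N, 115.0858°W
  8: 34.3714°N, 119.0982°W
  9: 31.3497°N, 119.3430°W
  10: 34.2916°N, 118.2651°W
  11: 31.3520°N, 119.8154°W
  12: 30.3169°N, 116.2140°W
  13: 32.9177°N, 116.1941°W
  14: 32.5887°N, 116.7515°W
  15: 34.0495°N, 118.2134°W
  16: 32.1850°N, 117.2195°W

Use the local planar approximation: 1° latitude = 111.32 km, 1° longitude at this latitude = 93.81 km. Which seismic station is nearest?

16

Distances from 32.0445°N, 117.1218°W:
3: √((1.7476·111.32)² + (1.6934·93.81)²) = √(37846.913483 + 25235.817777) = 251.1628 km
4: √((2.1867·111.32)² + (1.3816·93.81)²) = √(59254.973089 + 16798.206706) = 275.7774 km
5: √((-0.8277·111.32)² + (1.5250·93.81)²) = √(8489.699254 + 20466.235130) = 170.1644 km
6: √((0.2806·111.32)² + (-0.8051·93.81)²) = √(975.712185 + 5704.241780) = 81.7310 km
7: √((-1.4577·111.32)² + (2.0360·93.81)²) = √(26331.930666 + 36479.915128) = 250.6229 km
8: √((2.3269·111.32)² + (-1.9764·93.81)²) = √(67096.804075 + 34375.415984) = 318.5470 km
9: √((-0.6948·111.32)² + (-2.2212·93.81)²) = √(5982.270063 + 43418.378624) = 222.2626 km
10: √((2.2471·111.32)² + (-1.1433·93.81)²) = √(62573.607660 + 11503.200217) = 272.1705 km
11: √((-0.6925·111.32)² + (-2.6936·93.81)²) = √(5942.729339 + 63850.525906) = 264.1841 km
12: √((-1.7276·111.32)² + (0.9078·93.81)²) = √(36985.610017 + 7252.347890) = 210.3282 km
13: √((0.8732·111.32)² + (0.9277·93.81)²) = √(9448.738927 + 7573.792196) = 130.4704 km
14: √((0.5442·111.32)² + (0.3703·93.81)²) = √(3669.978079 + 1206.717736) = 69.8333 km
15: √((2.0050·111.32)² + (-1.0916·93.81)²) = √(49816.722252 + 10486.373590) = 245.5669 km
16: √((0.1405·111.32)² + (-0.0977·93.81)²) = √(244.623989 + 84.001569) = 18.1280 km
Minimum: 16 at 18.1280 km.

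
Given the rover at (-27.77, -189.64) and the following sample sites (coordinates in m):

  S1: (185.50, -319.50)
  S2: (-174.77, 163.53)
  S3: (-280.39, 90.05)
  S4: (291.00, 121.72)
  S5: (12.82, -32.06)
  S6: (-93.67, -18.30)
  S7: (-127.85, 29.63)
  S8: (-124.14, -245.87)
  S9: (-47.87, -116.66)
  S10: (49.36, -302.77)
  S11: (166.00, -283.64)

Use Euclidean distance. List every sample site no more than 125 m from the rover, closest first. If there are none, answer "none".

Distances from (-27.77, -189.64):
S1: √((213.27)² + (-129.86)²) = √(45484.0929 + 16863.6196) = 249.70 m
S2: √((-147.00)² + (353.17)²) = √(21609.0000 + 124729.0489) = 382.54 m
S3: √((-252.62)² + (279.69)²) = √(63816.8644 + 78226.4961) = 376.89 m
S4: √((318.77)² + (311.36)²) = √(101614.3129 + 96945.0496) = 445.60 m
S5: √((40.59)² + (157.58)²) = √(1647.5481 + 24831.4564) = 162.72 m
S6: √((-65.90)² + (171.34)²) = √(4342.8100 + 29357.3956) = 183.58 m
S7: √((-100.08)² + (219.27)²) = √(10016.0064 + 48079.3329) = 241.03 m
S8: √((-96.37)² + (-56.23)²) = √(9287.1769 + 3161.8129) = 111.58 m
S9: √((-20.10)² + (72.98)²) = √(404.0100 + 5326.0804) = 75.70 m
S10: √((77.13)² + (-113.13)²) = √(5949.0369 + 12798.3969) = 136.92 m
S11: √((193.77)² + (-94.00)²) = √(37546.8129 + 8836.0000) = 215.37 m
Threshold 125 m: S9 (75.70 m), S8 (111.58 m) are within range.

S9, S8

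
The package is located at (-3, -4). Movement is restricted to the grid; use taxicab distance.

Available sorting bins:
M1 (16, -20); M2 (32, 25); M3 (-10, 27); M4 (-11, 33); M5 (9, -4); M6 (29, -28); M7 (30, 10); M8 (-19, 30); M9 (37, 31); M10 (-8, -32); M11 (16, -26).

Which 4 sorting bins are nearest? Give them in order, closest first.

Distances from (-3, -4):
M1: 35
M2: 64
M3: 38
M4: 45
M5: 12
M6: 56
M7: 47
M8: 50
M9: 75
M10: 33
M11: 41
Sorted: M5 (12) < M10 (33) < M1 (35) < M3 (38) < M11 (41) < M4 (45) < …

M5, M10, M1, M3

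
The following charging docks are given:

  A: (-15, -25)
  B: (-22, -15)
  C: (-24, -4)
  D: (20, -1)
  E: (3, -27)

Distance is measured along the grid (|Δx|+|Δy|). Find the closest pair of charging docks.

B and C

Pairwise distances:
A–B: 17
A–C: 30
A–D: 59
A–E: 20
B–C: 13
B–D: 56
B–E: 37
C–D: 47
C–E: 50
D–E: 43
Closest pair: B–C at 13.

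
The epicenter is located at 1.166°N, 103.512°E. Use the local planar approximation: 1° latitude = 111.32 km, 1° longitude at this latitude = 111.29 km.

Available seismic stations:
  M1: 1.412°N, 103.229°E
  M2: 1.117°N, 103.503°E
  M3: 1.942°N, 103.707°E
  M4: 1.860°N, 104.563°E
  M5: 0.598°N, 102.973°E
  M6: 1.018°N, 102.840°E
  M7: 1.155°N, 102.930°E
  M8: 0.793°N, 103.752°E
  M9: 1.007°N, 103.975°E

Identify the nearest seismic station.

M2

Distances from 1.166°N, 103.512°E:
M1: √((0.246·111.32)² + (-0.283·111.29)²) = √(749.92289 + 991.93943) = 41.736 km
M2: √((-0.049·111.32)² + (-0.009·111.29)²) = √(29.75353 + 1.00322) = 5.546 km
M3: √((0.776·111.32)² + (0.195·111.29)²) = √(7462.25074 + 470.95727) = 89.069 km
M4: √((0.694·111.32)² + (1.051·111.29)²) = √(5968.50190 + 13680.99603) = 140.177 km
M5: √((-0.568·111.32)² + (-0.539·111.29)²) = √(3998.00255 + 3598.23742) = 87.156 km
M6: √((-0.148·111.32)² + (-0.672·111.29)²) = √(271.43749 + 5593.07742) = 76.580 km
M7: √((-0.011·111.32)² + (-0.582·111.29)²) = √(1.49945 + 4195.25394) = 64.782 km
M8: √((-0.373·111.32)² + (0.240·111.29)²) = √(1724.10638 + 713.40273) = 49.371 km
M9: √((-0.159·111.32)² + (0.463·111.29)²) = √(313.28575 + 2655.05955) = 54.483 km
Minimum: M2 at 5.546 km.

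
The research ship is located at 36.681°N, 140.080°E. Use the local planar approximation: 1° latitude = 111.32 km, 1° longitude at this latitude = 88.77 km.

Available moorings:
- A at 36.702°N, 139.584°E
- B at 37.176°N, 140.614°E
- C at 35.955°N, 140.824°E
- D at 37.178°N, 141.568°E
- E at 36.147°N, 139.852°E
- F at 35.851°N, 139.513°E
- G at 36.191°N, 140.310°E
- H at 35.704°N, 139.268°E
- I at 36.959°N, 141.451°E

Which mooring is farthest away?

D

Distances from 36.681°N, 140.080°E:
A: √((0.021·111.32)² + (-0.496·88.77)²) = √(5.46493 + 1938.63386) = 44.092 km
B: √((0.495·111.32)² + (0.534·88.77)²) = √(3036.38469 + 2247.06147) = 72.687 km
C: √((-0.726·111.32)² + (0.744·88.77)²) = √(6531.60085 + 4361.92617) = 104.372 km
D: √((0.497·111.32)² + (1.488·88.77)²) = √(3060.97070 + 17447.70470) = 143.209 km
E: √((-0.534·111.32)² + (-0.228·88.77)²) = √(3533.69376 + 409.63979) = 62.796 km
F: √((-0.830·111.32)² + (-0.567·88.77)²) = √(8536.94690 + 2533.36962) = 105.216 km
G: √((-0.490·111.32)² + (0.230·88.77)²) = √(2975.35339 + 416.85797) = 58.243 km
H: √((-0.977·111.32)² + (-0.812·88.77)²) = √(11828.65929 + 5195.70516) = 130.477 km
I: √((0.278·111.32)² + (1.371·88.77)²) = √(957.71433 + 14811.78329) = 125.577 km
Maximum: D at 143.209 km.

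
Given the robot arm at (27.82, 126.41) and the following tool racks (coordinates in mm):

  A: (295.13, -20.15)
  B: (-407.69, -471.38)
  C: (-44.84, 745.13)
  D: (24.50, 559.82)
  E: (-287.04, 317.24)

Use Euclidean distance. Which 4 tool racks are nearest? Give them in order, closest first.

Distances from (27.82, 126.41):
A: 304.85 mm
B: 739.61 mm
C: 622.97 mm
D: 433.42 mm
E: 368.18 mm
Sorted: A (304.85 mm) < E (368.18 mm) < D (433.42 mm) < C (622.97 mm) < B (739.61 mm)

A, E, D, C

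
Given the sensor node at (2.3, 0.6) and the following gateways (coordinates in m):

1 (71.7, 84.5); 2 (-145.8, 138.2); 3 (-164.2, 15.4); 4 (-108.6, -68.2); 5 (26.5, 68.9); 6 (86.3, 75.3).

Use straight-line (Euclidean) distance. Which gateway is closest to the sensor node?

5

Distances from (2.3, 0.6):
1: √((69.4)² + (83.9)²) = √(4816.360 + 7039.210) = 108.9 m
2: √((-148.1)² + (137.6)²) = √(21933.610 + 18933.760) = 202.2 m
3: √((-166.5)² + (14.8)²) = √(27722.250 + 219.040) = 167.2 m
4: √((-110.9)² + (-68.8)²) = √(12298.810 + 4733.440) = 130.5 m
5: √((24.2)² + (68.3)²) = √(585.640 + 4664.890) = 72.5 m
6: √((84.0)² + (74.7)²) = √(7056.000 + 5580.090) = 112.4 m
Minimum: 5 at 72.5 m.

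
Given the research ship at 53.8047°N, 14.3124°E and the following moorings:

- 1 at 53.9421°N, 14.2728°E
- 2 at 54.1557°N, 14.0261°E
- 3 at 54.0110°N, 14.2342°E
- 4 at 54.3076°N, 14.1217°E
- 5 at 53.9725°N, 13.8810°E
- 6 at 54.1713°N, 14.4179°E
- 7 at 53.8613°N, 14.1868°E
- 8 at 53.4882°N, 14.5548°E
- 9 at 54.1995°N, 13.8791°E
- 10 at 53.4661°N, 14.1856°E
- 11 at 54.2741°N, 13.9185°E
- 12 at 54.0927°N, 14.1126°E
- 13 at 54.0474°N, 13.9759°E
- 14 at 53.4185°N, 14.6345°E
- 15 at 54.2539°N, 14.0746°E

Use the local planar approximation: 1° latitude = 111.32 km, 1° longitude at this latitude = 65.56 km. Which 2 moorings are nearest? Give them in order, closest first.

Distances from 53.8047°N, 14.3124°E:
1: √((0.1374·111.32)² + (-0.0396·65.56)²) = √(233.948282 + 6.740130) = 15.5141 km
2: √((0.3510·111.32)² + (-0.2863·65.56)²) = √(1526.724336 + 352.306443) = 43.3478 km
3: √((0.2063·111.32)² + (-0.0782·65.56)²) = √(527.405739 + 26.283996) = 23.5306 km
4: √((0.5029·111.32)² + (-0.1907·65.56)²) = √(3134.077031 + 156.307305) = 57.3619 km
5: √((0.1678·111.32)² + (-0.4314·65.56)²) = √(348.923571 + 799.904558) = 33.8944 km
6: √((0.3666·111.32)² + (0.1055·65.56)²) = √(1665.448917 + 47.839079) = 41.3919 km
7: √((0.0566·111.32)² + (-0.1256·65.56)²) = √(39.698972 + 67.804289) = 10.3684 km
8: √((-0.3165·111.32)² + (0.2424·65.56)²) = √(1241.348787 + 252.547527) = 38.6510 km
9: √((0.3948·111.32)² + (-0.4333·65.56)²) = √(1931.526555 + 806.966057) = 52.3306 km
10: √((-0.3386·111.32)² + (-0.1268·65.56)²) = √(1420.758630 + 69.106102) = 38.5988 km
11: √((0.4694·111.32)² + (-0.3939·65.56)²) = √(2730.439549 + 666.883314) = 58.2866 km
12: √((0.2880·111.32)² + (-0.1998·65.56)²) = √(1027.853859 + 171.580867) = 34.6329 km
13: √((0.2427·111.32)² + (-0.3365·65.56)²) = √(729.937958 + 486.685074) = 34.8801 km
14: √((-0.3862·111.32)² + (0.3221·65.56)²) = √(1848.293492 + 445.922452) = 47.8980 km
15: √((0.4492·111.32)² + (-0.2378·65.56)²) = √(2500.494424 + 243.053338) = 52.3789 km
Sorted: 7 (10.3684 km) < 1 (15.5141 km) < 3 (23.5306 km) < 5 (33.8944 km) < …

7, 1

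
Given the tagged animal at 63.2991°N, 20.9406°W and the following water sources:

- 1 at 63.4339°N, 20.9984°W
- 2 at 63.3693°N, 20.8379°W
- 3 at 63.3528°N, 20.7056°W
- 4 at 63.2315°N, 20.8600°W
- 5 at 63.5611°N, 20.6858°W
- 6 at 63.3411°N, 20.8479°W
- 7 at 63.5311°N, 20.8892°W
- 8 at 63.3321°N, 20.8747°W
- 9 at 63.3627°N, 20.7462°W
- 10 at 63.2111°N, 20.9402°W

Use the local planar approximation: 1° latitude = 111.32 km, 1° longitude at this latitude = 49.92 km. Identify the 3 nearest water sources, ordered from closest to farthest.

Distances from 63.2991°N, 20.9406°W:
1: 15.2808 km
2: 9.3463 km
3: 13.1665 km
4: 8.5334 km
5: 31.8188 km
6: 6.5783 km
7: 25.9534 km
8: 4.9313 km
9: 12.0126 km
10: 9.7962 km
Sorted: 8 (4.9313 km) < 6 (6.5783 km) < 4 (8.5334 km) < 2 (9.3463 km) < 10 (9.7962 km) < …

8, 6, 4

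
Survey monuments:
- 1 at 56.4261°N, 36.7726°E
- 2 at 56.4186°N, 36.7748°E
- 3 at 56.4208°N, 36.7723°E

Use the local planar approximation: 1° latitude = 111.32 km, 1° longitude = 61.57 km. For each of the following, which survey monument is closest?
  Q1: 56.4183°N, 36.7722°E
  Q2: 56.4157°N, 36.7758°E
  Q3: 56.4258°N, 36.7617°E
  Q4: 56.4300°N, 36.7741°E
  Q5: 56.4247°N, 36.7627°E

Q1→2; Q2→2; Q3→1; Q4→1; Q5→1

Q1 at 56.4183°N, 36.7722°E:
  1: √((0.0078·111.32)² + (0.0004·61.57)²) = √(0.753938 + 0.000607) = 0.8686 km
  2: √((0.0003·111.32)² + (0.0026·61.57)²) = √(0.001115 + 0.025626) = 0.1635 km
  3: √((0.0025·111.32)² + (0.0001·61.57)²) = √(0.077451 + 0.000038) = 0.2784 km
  → nearest: 2 (0.1635 km)
Q2 at 56.4157°N, 36.7758°E:
  1: √((0.0104·111.32)² + (-0.0032·61.57)²) = √(1.340334 + 0.038818) = 1.1744 km
  2: √((0.0029·111.32)² + (-0.0010·61.57)²) = √(0.104218 + 0.003791) = 0.3286 km
  3: √((0.0051·111.32)² + (-0.0035·61.57)²) = √(0.322320 + 0.046438) = 0.6073 km
  → nearest: 2 (0.3286 km)
Q3 at 56.4258°N, 36.7617°E:
  1: √((0.0003·111.32)² + (0.0109·61.57)²) = √(0.001115 + 0.450393) = 0.6719 km
  2: √((-0.0072·111.32)² + (0.0131·61.57)²) = √(0.642409 + 0.650550) = 1.1371 km
  3: √((-0.0050·111.32)² + (0.0106·61.57)²) = √(0.309804 + 0.425942) = 0.8578 km
  → nearest: 1 (0.6719 km)
Q4 at 56.4300°N, 36.7741°E:
  1: √((-0.0039·111.32)² + (-0.0015·61.57)²) = √(0.188484 + 0.008529) = 0.4439 km
  2: √((-0.0114·111.32)² + (0.0007·61.57)²) = √(1.610483 + 0.001858) = 1.2698 km
  3: √((-0.0092·111.32)² + (-0.0018·61.57)²) = √(1.048871 + 0.012282) = 1.0301 km
  → nearest: 1 (0.4439 km)
Q5 at 56.4247°N, 36.7627°E:
  1: √((0.0014·111.32)² + (0.0099·61.57)²) = √(0.024289 + 0.371543) = 0.6292 km
  2: √((-0.0061·111.32)² + (0.0121·61.57)²) = √(0.461112 + 0.555021) = 1.0080 km
  3: √((-0.0039·111.32)² + (0.0096·61.57)²) = √(0.188484 + 0.349366) = 0.7334 km
  → nearest: 1 (0.6292 km)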